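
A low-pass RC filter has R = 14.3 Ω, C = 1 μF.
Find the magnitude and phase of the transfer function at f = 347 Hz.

Step 1 — Angular frequency: ω = 2π·347 = 2180 rad/s.
Step 2 — Transfer function: H(jω) = 1/(1 + jωRC).
Step 3 — Denominator: 1 + jωRC = 1 + j·2180·14.3·1e-06 = 1 + j0.03118.
Step 4 — H = 0.999 - j0.03115.
Step 5 — Magnitude: |H| = 0.9995 (-0.0 dB); phase: φ = -1.8°.

|H| = 0.9995 (-0.0 dB), φ = -1.8°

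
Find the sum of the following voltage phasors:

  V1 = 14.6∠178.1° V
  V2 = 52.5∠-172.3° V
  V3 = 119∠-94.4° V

Step 1 — Convert each phasor to rectangular form:
  V1 = 14.6·(cos(178.1°) + j·sin(178.1°)) = -14.59 + j0.4841 V
  V2 = 52.5·(cos(-172.3°) + j·sin(-172.3°)) = -52.03 - j7.034 V
  V3 = 119·(cos(-94.4°) + j·sin(-94.4°)) = -9.13 - j118.6 V
Step 2 — Sum components: V_total = -75.75 - j125.2 V.
Step 3 — Convert to polar: |V_total| = 146.3 V, ∠V_total = -121.2°.

V_total = 146.3∠-121.2° V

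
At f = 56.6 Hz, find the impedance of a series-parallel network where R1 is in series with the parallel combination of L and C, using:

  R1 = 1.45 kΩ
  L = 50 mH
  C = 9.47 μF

Step 1 — Angular frequency: ω = 2π·f = 2π·56.6 = 355.6 rad/s.
Step 2 — Component impedances:
  R1: Z = R = 1450 Ω
  L: Z = jωL = j·355.6·0.05 = 0 + j17.78 Ω
  C: Z = 1/(jωC) = -j/(ω·C) = 0 - j296.9 Ω
Step 3 — Parallel branch: L || C = 1/(1/L + 1/C) = 0 + j18.91 Ω.
Step 4 — Series with R1: Z_total = R1 + (L || C) = 1450 + j18.91 Ω = 1450∠0.7° Ω.

Z = 1450 + j18.91 Ω = 1450∠0.7° Ω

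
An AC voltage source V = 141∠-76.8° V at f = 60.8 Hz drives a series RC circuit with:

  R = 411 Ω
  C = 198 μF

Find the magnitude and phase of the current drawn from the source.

Step 1 — Angular frequency: ω = 2π·f = 2π·60.8 = 382 rad/s.
Step 2 — Component impedances:
  R: Z = R = 411 Ω
  C: Z = 1/(jωC) = -j/(ω·C) = 0 - j13.22 Ω
Step 3 — Series combination: Z_total = R + C = 411 - j13.22 Ω = 411.2∠-1.8° Ω.
Step 4 — Source phasor: V = 141∠-76.8° V = 32.2 - j137.3 V.
Step 5 — Ohm's law: I = V / Z_total = (32.2 - j137.3) / (411 - j13.22) = 0.08899 - j0.3311 A.
Step 6 — Convert to polar: |I| = 0.3429 A, ∠I = -75.0°.

I = 0.3429∠-75.0° A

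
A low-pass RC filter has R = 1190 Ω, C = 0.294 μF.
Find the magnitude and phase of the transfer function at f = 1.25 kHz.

Step 1 — Angular frequency: ω = 2π·1250 = 7854 rad/s.
Step 2 — Transfer function: H(jω) = 1/(1 + jωRC).
Step 3 — Denominator: 1 + jωRC = 1 + j·7854·1190·2.94e-07 = 1 + j2.748.
Step 4 — H = 0.117 - j0.3214.
Step 5 — Magnitude: |H| = 0.342 (-9.3 dB); phase: φ = -70.0°.

|H| = 0.342 (-9.3 dB), φ = -70.0°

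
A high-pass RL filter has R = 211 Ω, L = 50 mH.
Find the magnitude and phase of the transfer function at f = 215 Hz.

Step 1 — Angular frequency: ω = 2π·215 = 1351 rad/s.
Step 2 — Transfer function: H(jω) = jωL/(R + jωL).
Step 3 — Numerator jωL = j·67.54; denominator R + jωL = 211 + j67.54.
Step 4 — H = 0.09295 + j0.2904.
Step 5 — Magnitude: |H| = 0.3049 (-10.3 dB); phase: φ = 72.2°.

|H| = 0.3049 (-10.3 dB), φ = 72.2°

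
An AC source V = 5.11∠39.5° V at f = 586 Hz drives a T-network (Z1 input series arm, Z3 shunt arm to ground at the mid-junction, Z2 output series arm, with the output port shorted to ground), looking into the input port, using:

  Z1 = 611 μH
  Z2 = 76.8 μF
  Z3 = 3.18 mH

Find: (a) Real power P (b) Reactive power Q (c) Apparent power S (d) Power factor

Step 1 — Angular frequency: ω = 2π·f = 2π·586 = 3682 rad/s.
Step 2 — Component impedances:
  Z1: Z = jωL = j·3682·0.000611 = 0 + j2.25 Ω
  Z2: Z = 1/(jωC) = -j/(ω·C) = 0 - j3.536 Ω
  Z3: Z = jωL = j·3682·0.00318 = 0 + j11.71 Ω
Step 3 — With the output port shorted to ground, the output series arm Z2 runs from the junction to ground; the shunt arm Z3 also runs from the junction to ground. They appear in parallel: Z3 || Z2 = 0 - j5.067 Ω.
Step 4 — Series with input arm Z1: Z_in = Z1 + (Z3 || Z2) = 0 - j2.817 Ω = 2.817∠-90.0° Ω.
Step 5 — Source phasor: V = 5.11∠39.5° V = 3.943 + j3.25 V.
Step 6 — Current: I = V / Z = -1.154 + j1.4 A = 1.814∠129.5° A.
Step 7 — Complex power: S = V·I* = 0 - j9.269 VA.
Step 8 — Real power: P = Re(S) = 0 W.
Step 9 — Reactive power: Q = Im(S) = -9.269 VAR.
Step 10 — Apparent power: |S| = 9.269 VA.
Step 11 — Power factor: PF = P/|S| = 0 (leading).

(a) P = 0 W  (b) Q = -9.269 VAR  (c) S = 9.269 VA  (d) PF = 0 (leading)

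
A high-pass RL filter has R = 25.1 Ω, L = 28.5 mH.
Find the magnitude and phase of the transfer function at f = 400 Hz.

Step 1 — Angular frequency: ω = 2π·400 = 2513 rad/s.
Step 2 — Transfer function: H(jω) = jωL/(R + jωL).
Step 3 — Numerator jωL = j·71.63; denominator R + jωL = 25.1 + j71.63.
Step 4 — H = 0.8906 + j0.3121.
Step 5 — Magnitude: |H| = 0.9437 (-0.5 dB); phase: φ = 19.3°.

|H| = 0.9437 (-0.5 dB), φ = 19.3°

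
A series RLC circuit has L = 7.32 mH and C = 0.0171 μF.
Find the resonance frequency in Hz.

Step 1 — Resonance condition Im(Z)=0 gives ω₀ = 1/√(LC).
Step 2 — ω₀ = 1/√(0.00732·1.71e-08) = 8.938e+04 rad/s.
Step 3 — f₀ = ω₀/(2π) = 1.423e+04 Hz.

f₀ = 1.423e+04 Hz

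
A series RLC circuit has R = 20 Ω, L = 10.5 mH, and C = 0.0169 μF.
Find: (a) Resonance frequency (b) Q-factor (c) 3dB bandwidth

Step 1 — Resonance condition Im(Z)=0 gives ω₀ = 1/√(LC).
Step 2 — ω₀ = 1/√(0.0105·1.69e-08) = 7.507e+04 rad/s.
Step 3 — f₀ = ω₀/(2π) = 1.195e+04 Hz.
Step 4 — Series Q: Q = ω₀L/R = 7.507e+04·0.0105/20 = 39.41.
Step 5 — 3dB bandwidth: Δω = ω₀/Q = 1905 rad/s; BW = Δω/(2π) = 303.2 Hz.

(a) f₀ = 1.195e+04 Hz  (b) Q = 39.41  (c) BW = 303.2 Hz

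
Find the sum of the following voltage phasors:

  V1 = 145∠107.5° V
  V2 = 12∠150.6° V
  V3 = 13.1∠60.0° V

Step 1 — Convert each phasor to rectangular form:
  V1 = 145·(cos(107.5°) + j·sin(107.5°)) = -43.6 + j138.3 V
  V2 = 12·(cos(150.6°) + j·sin(150.6°)) = -10.45 + j5.891 V
  V3 = 13.1·(cos(60.0°) + j·sin(60.0°)) = 6.55 + j11.34 V
Step 2 — Sum components: V_total = -47.51 + j155.5 V.
Step 3 — Convert to polar: |V_total| = 162.6 V, ∠V_total = 107.0°.

V_total = 162.6∠107.0° V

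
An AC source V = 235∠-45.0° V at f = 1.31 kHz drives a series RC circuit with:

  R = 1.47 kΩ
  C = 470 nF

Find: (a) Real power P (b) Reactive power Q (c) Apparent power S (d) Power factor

Step 1 — Angular frequency: ω = 2π·f = 2π·1310 = 8231 rad/s.
Step 2 — Component impedances:
  R: Z = R = 1470 Ω
  C: Z = 1/(jωC) = -j/(ω·C) = 0 - j258.5 Ω
Step 3 — Series combination: Z_total = R + C = 1470 - j258.5 Ω = 1493∠-10.0° Ω.
Step 4 — Source phasor: V = 235∠-45.0° V = 166.2 - j166.2 V.
Step 5 — Current: I = V / Z = 0.1289 - j0.09037 A = 0.1574∠-35.0° A.
Step 6 — Complex power: S = V·I* = 36.44 - j6.408 VA.
Step 7 — Real power: P = Re(S) = 36.44 W.
Step 8 — Reactive power: Q = Im(S) = -6.408 VAR.
Step 9 — Apparent power: |S| = 37 VA.
Step 10 — Power factor: PF = P/|S| = 0.9849 (leading).

(a) P = 36.44 W  (b) Q = -6.408 VAR  (c) S = 37 VA  (d) PF = 0.9849 (leading)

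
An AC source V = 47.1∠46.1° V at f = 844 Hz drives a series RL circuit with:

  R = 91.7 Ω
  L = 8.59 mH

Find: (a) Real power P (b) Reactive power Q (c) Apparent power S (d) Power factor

Step 1 — Angular frequency: ω = 2π·f = 2π·844 = 5303 rad/s.
Step 2 — Component impedances:
  R: Z = R = 91.7 Ω
  L: Z = jωL = j·5303·0.00859 = 0 + j45.55 Ω
Step 3 — Series combination: Z_total = R + L = 91.7 + j45.55 Ω = 102.4∠26.4° Ω.
Step 4 — Source phasor: V = 47.1∠46.1° V = 32.66 + j33.94 V.
Step 5 — Current: I = V / Z = 0.4331 + j0.1549 A = 0.46∠19.7° A.
Step 6 — Complex power: S = V·I* = 19.4 + j9.639 VA.
Step 7 — Real power: P = Re(S) = 19.4 W.
Step 8 — Reactive power: Q = Im(S) = 9.639 VAR.
Step 9 — Apparent power: |S| = 21.67 VA.
Step 10 — Power factor: PF = P/|S| = 0.8956 (lagging).

(a) P = 19.4 W  (b) Q = 9.639 VAR  (c) S = 21.67 VA  (d) PF = 0.8956 (lagging)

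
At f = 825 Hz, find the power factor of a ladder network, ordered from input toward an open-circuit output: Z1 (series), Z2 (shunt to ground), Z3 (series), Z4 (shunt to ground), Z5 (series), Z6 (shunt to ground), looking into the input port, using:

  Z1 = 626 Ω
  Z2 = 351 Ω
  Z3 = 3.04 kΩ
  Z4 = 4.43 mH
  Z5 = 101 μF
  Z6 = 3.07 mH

Step 1 — Angular frequency: ω = 2π·f = 2π·825 = 5184 rad/s.
Step 2 — Component impedances:
  Z1: Z = R = 626 Ω
  Z2: Z = R = 351 Ω
  Z3: Z = R = 3040 Ω
  Z4: Z = jωL = j·5184·0.00443 = 0 + j22.96 Ω
  Z5: Z = 1/(jωC) = -j/(ω·C) = 0 - j1.91 Ω
  Z6: Z = jωL = j·5184·0.00307 = 0 + j15.91 Ω
Step 3 — Ladder network (open output): work backward from the far end, alternating series and parallel combinations. Z_in = 940.7 + j0.0932 Ω = 940.7∠0.0° Ω.
Step 4 — Power factor: PF = cos(φ) = Re(Z)/|Z| = 940.7/940.7 = 1.
Step 5 — Type: Im(Z) = 0.0932 ⇒ lagging (phase φ = 0.0°).

PF = 1 (lagging, φ = 0.0°)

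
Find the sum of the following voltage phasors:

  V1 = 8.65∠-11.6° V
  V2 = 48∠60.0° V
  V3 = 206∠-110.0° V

Step 1 — Convert each phasor to rectangular form:
  V1 = 8.65·(cos(-11.6°) + j·sin(-11.6°)) = 8.473 - j1.739 V
  V2 = 48·(cos(60.0°) + j·sin(60.0°)) = 24 + j41.57 V
  V3 = 206·(cos(-110.0°) + j·sin(-110.0°)) = -70.46 - j193.6 V
Step 2 — Sum components: V_total = -37.98 - j153.7 V.
Step 3 — Convert to polar: |V_total| = 158.4 V, ∠V_total = -103.9°.

V_total = 158.4∠-103.9° V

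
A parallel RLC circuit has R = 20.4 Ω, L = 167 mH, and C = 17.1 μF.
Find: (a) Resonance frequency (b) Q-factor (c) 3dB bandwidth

Step 1 — Resonance: ω₀ = 1/√(LC) = 1/√(0.167·1.71e-05) = 591.8 rad/s.
Step 2 — f₀ = ω₀/(2π) = 94.18 Hz.
Step 3 — Parallel Q: Q = R/(ω₀L) = 20.4/(591.8·0.167) = 0.2064.
Step 4 — Bandwidth: Δω = ω₀/Q = 2867 rad/s; BW = Δω/(2π) = 456.2 Hz.

(a) f₀ = 94.18 Hz  (b) Q = 0.2064  (c) BW = 456.2 Hz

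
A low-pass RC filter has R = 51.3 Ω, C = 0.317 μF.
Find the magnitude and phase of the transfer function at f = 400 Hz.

Step 1 — Angular frequency: ω = 2π·400 = 2513 rad/s.
Step 2 — Transfer function: H(jω) = 1/(1 + jωRC).
Step 3 — Denominator: 1 + jωRC = 1 + j·2513·51.3·3.17e-07 = 1 + j0.04087.
Step 4 — H = 0.9983 - j0.0408.
Step 5 — Magnitude: |H| = 0.9992 (-0.0 dB); phase: φ = -2.3°.

|H| = 0.9992 (-0.0 dB), φ = -2.3°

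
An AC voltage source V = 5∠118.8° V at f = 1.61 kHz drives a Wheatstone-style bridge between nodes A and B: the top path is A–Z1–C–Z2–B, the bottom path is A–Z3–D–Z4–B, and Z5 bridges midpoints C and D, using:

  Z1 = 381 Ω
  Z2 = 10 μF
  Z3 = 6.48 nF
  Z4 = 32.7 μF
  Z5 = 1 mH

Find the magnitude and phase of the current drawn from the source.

Step 1 — Angular frequency: ω = 2π·f = 2π·1610 = 1.012e+04 rad/s.
Step 2 — Component impedances:
  Z1: Z = R = 381 Ω
  Z2: Z = 1/(jωC) = -j/(ω·C) = 0 - j9.885 Ω
  Z3: Z = 1/(jωC) = -j/(ω·C) = 0 - j1.526e+04 Ω
  Z4: Z = 1/(jωC) = -j/(ω·C) = 0 - j3.023 Ω
  Z5: Z = jωL = j·1.012e+04·0.001 = 0 + j10.12 Ω
Step 3 — Bridge requires nodal analysis (the Z5 bridge couples midpoints C and D, so the two paths cannot be reduced to a simple series/parallel combination). Setting node B to ground and injecting 1 A at node A, the 3-node admittance system at A, C, D solves to V_A = Z_AB = 382.6 + j15.61 Ω = 382.9∠2.3° Ω.
Step 4 — Source phasor: V = 5∠118.8° V = -2.409 + j4.382 V.
Step 5 — Ohm's law: I = V / Z_total = (-2.409 + j4.382) / (382.6 + j15.61) = -0.00582 + j0.01169 A.
Step 6 — Convert to polar: |I| = 0.01306 A, ∠I = 116.5°.

I = 0.01306∠116.5° A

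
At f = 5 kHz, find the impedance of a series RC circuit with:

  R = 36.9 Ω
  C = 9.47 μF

Step 1 — Angular frequency: ω = 2π·f = 2π·5000 = 3.142e+04 rad/s.
Step 2 — Component impedances:
  R: Z = R = 36.9 Ω
  C: Z = 1/(jωC) = -j/(ω·C) = 0 - j3.361 Ω
Step 3 — Series combination: Z_total = R + C = 36.9 - j3.361 Ω = 37.05∠-5.2° Ω.

Z = 36.9 - j3.361 Ω = 37.05∠-5.2° Ω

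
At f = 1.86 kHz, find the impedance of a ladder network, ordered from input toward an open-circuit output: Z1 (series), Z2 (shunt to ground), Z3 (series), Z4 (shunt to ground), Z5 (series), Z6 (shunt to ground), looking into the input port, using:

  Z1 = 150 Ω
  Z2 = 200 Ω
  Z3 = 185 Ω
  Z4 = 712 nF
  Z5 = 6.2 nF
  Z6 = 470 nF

Step 1 — Angular frequency: ω = 2π·f = 2π·1860 = 1.169e+04 rad/s.
Step 2 — Component impedances:
  Z1: Z = R = 150 Ω
  Z2: Z = R = 200 Ω
  Z3: Z = R = 185 Ω
  Z4: Z = 1/(jωC) = -j/(ω·C) = 0 - j120.2 Ω
  Z5: Z = 1/(jωC) = -j/(ω·C) = 0 - j1.38e+04 Ω
  Z6: Z = 1/(jωC) = -j/(ω·C) = 0 - j182.1 Ω
Step 3 — Ladder network (open output): work backward from the far end, alternating series and parallel combinations. Z_in = 255.2 - j29.34 Ω = 256.9∠-6.6° Ω.

Z = 255.2 - j29.34 Ω = 256.9∠-6.6° Ω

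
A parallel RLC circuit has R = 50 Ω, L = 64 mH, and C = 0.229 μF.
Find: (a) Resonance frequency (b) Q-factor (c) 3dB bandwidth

Step 1 — Resonance: ω₀ = 1/√(LC) = 1/√(0.064·2.29e-07) = 8260 rad/s.
Step 2 — f₀ = ω₀/(2π) = 1315 Hz.
Step 3 — Parallel Q: Q = R/(ω₀L) = 50/(8260·0.064) = 0.09458.
Step 4 — Bandwidth: Δω = ω₀/Q = 8.734e+04 rad/s; BW = Δω/(2π) = 1.39e+04 Hz.

(a) f₀ = 1315 Hz  (b) Q = 0.09458  (c) BW = 1.39e+04 Hz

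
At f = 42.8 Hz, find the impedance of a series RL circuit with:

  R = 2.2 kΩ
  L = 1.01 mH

Step 1 — Angular frequency: ω = 2π·f = 2π·42.8 = 268.9 rad/s.
Step 2 — Component impedances:
  R: Z = R = 2200 Ω
  L: Z = jωL = j·268.9·0.00101 = 0 + j0.2716 Ω
Step 3 — Series combination: Z_total = R + L = 2200 + j0.2716 Ω = 2200∠0.0° Ω.

Z = 2200 + j0.2716 Ω = 2200∠0.0° Ω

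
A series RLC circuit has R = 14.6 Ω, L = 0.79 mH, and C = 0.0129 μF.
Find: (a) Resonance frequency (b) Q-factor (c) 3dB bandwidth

Step 1 — Resonance condition Im(Z)=0 gives ω₀ = 1/√(LC).
Step 2 — ω₀ = 1/√(0.00079·1.29e-08) = 3.133e+05 rad/s.
Step 3 — f₀ = ω₀/(2π) = 4.986e+04 Hz.
Step 4 — Series Q: Q = ω₀L/R = 3.133e+05·0.00079/14.6 = 16.95.
Step 5 — 3dB bandwidth: Δω = ω₀/Q = 1.848e+04 rad/s; BW = Δω/(2π) = 2941 Hz.

(a) f₀ = 4.986e+04 Hz  (b) Q = 16.95  (c) BW = 2941 Hz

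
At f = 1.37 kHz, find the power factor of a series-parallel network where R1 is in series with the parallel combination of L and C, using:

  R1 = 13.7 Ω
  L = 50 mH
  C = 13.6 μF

Step 1 — Angular frequency: ω = 2π·f = 2π·1370 = 8608 rad/s.
Step 2 — Component impedances:
  R1: Z = R = 13.7 Ω
  L: Z = jωL = j·8608·0.05 = 0 + j430.4 Ω
  C: Z = 1/(jωC) = -j/(ω·C) = 0 - j8.542 Ω
Step 3 — Parallel branch: L || C = 1/(1/L + 1/C) = 0 - j8.715 Ω.
Step 4 — Series with R1: Z_total = R1 + (L || C) = 13.7 - j8.715 Ω = 16.24∠-32.5° Ω.
Step 5 — Power factor: PF = cos(φ) = Re(Z)/|Z| = 13.7/16.237 = 0.8438.
Step 6 — Type: Im(Z) = -8.715 ⇒ leading (phase φ = -32.5°).

PF = 0.8438 (leading, φ = -32.5°)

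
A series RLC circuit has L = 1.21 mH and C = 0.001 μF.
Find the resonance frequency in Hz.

Step 1 — Resonance condition Im(Z)=0 gives ω₀ = 1/√(LC).
Step 2 — ω₀ = 1/√(0.00121·1e-09) = 9.091e+05 rad/s.
Step 3 — f₀ = ω₀/(2π) = 1.447e+05 Hz.

f₀ = 1.447e+05 Hz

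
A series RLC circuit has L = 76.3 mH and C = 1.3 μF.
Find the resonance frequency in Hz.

Step 1 — Resonance condition Im(Z)=0 gives ω₀ = 1/√(LC).
Step 2 — ω₀ = 1/√(0.0763·1.3e-06) = 3175 rad/s.
Step 3 — f₀ = ω₀/(2π) = 505.3 Hz.

f₀ = 505.3 Hz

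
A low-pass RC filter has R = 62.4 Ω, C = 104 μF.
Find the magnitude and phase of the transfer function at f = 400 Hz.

Step 1 — Angular frequency: ω = 2π·400 = 2513 rad/s.
Step 2 — Transfer function: H(jω) = 1/(1 + jωRC).
Step 3 — Denominator: 1 + jωRC = 1 + j·2513·62.4·0.000104 = 1 + j16.31.
Step 4 — H = 0.003745 - j0.06108.
Step 5 — Magnitude: |H| = 0.0612 (-24.3 dB); phase: φ = -86.5°.

|H| = 0.0612 (-24.3 dB), φ = -86.5°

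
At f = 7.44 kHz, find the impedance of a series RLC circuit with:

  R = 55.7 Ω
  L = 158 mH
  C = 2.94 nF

Step 1 — Angular frequency: ω = 2π·f = 2π·7440 = 4.675e+04 rad/s.
Step 2 — Component impedances:
  R: Z = R = 55.7 Ω
  L: Z = jωL = j·4.675e+04·0.158 = 0 + j7386 Ω
  C: Z = 1/(jωC) = -j/(ω·C) = 0 - j7276 Ω
Step 3 — Series combination: Z_total = R + L + C = 55.7 + j109.9 Ω = 123.2∠63.1° Ω.

Z = 55.7 + j109.9 Ω = 123.2∠63.1° Ω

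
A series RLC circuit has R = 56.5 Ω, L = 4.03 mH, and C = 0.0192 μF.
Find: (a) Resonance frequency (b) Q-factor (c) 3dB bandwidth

Step 1 — Resonance: ω₀ = 1/√(LC) = 1/√(0.00403·1.92e-08) = 1.137e+05 rad/s.
Step 2 — f₀ = ω₀/(2π) = 1.809e+04 Hz.
Step 3 — Series Q: Q = ω₀L/R = 1.137e+05·0.00403/56.5 = 8.109.
Step 4 — Bandwidth: Δω = ω₀/Q = 1.402e+04 rad/s; BW = Δω/(2π) = 2231 Hz.

(a) f₀ = 1.809e+04 Hz  (b) Q = 8.109  (c) BW = 2231 Hz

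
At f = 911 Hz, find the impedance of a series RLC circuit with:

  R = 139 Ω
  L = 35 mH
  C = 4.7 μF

Step 1 — Angular frequency: ω = 2π·f = 2π·911 = 5724 rad/s.
Step 2 — Component impedances:
  R: Z = R = 139 Ω
  L: Z = jωL = j·5724·0.035 = 0 + j200.3 Ω
  C: Z = 1/(jωC) = -j/(ω·C) = 0 - j37.17 Ω
Step 3 — Series combination: Z_total = R + L + C = 139 + j163.2 Ω = 214.3∠49.6° Ω.

Z = 139 + j163.2 Ω = 214.3∠49.6° Ω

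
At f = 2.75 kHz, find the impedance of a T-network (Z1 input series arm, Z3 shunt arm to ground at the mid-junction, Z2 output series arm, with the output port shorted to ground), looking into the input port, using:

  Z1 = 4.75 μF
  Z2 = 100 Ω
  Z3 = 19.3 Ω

Step 1 — Angular frequency: ω = 2π·f = 2π·2750 = 1.728e+04 rad/s.
Step 2 — Component impedances:
  Z1: Z = 1/(jωC) = -j/(ω·C) = 0 - j12.18 Ω
  Z2: Z = R = 100 Ω
  Z3: Z = R = 19.3 Ω
Step 3 — With the output port shorted to ground, the output series arm Z2 runs from the junction to ground; the shunt arm Z3 also runs from the junction to ground. They appear in parallel: Z3 || Z2 = 16.18 Ω.
Step 4 — Series with input arm Z1: Z_in = Z1 + (Z3 || Z2) = 16.18 - j12.18 Ω = 20.25∠-37.0° Ω.

Z = 16.18 - j12.18 Ω = 20.25∠-37.0° Ω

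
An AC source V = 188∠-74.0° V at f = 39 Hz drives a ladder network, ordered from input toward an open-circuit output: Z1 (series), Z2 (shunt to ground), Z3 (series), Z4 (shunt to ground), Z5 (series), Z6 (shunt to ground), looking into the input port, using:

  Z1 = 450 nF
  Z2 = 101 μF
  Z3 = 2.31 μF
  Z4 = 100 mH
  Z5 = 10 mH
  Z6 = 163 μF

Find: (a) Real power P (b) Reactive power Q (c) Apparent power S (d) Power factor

Step 1 — Angular frequency: ω = 2π·f = 2π·39 = 245 rad/s.
Step 2 — Component impedances:
  Z1: Z = 1/(jωC) = -j/(ω·C) = 0 - j9069 Ω
  Z2: Z = 1/(jωC) = -j/(ω·C) = 0 - j40.4 Ω
  Z3: Z = 1/(jωC) = -j/(ω·C) = 0 - j1767 Ω
  Z4: Z = jωL = j·245·0.1 = 0 + j24.5 Ω
  Z5: Z = jωL = j·245·0.01 = 0 + j2.45 Ω
  Z6: Z = 1/(jωC) = -j/(ω·C) = 0 - j25.04 Ω
Step 3 — Ladder network (open output): work backward from the far end, alternating series and parallel combinations. Z_in = 0 - j9108 Ω = 9108∠-90.0° Ω.
Step 4 — Source phasor: V = 188∠-74.0° V = 51.82 - j180.7 V.
Step 5 — Current: I = V / Z = 0.01984 + j0.005689 A = 0.02064∠16.0° A.
Step 6 — Complex power: S = V·I* = 0 - j3.88 VA.
Step 7 — Real power: P = Re(S) = 0 W.
Step 8 — Reactive power: Q = Im(S) = -3.88 VAR.
Step 9 — Apparent power: |S| = 3.88 VA.
Step 10 — Power factor: PF = P/|S| = 0 (leading).

(a) P = 0 W  (b) Q = -3.88 VAR  (c) S = 3.88 VA  (d) PF = 0 (leading)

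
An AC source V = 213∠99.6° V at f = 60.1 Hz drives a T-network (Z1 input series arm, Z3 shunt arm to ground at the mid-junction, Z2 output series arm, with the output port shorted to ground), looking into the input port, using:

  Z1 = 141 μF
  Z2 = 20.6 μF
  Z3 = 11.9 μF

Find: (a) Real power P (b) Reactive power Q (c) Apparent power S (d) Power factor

Step 1 — Angular frequency: ω = 2π·f = 2π·60.1 = 377.6 rad/s.
Step 2 — Component impedances:
  Z1: Z = 1/(jωC) = -j/(ω·C) = 0 - j18.78 Ω
  Z2: Z = 1/(jωC) = -j/(ω·C) = 0 - j128.6 Ω
  Z3: Z = 1/(jωC) = -j/(ω·C) = 0 - j222.5 Ω
Step 3 — With the output port shorted to ground, the output series arm Z2 runs from the junction to ground; the shunt arm Z3 also runs from the junction to ground. They appear in parallel: Z3 || Z2 = 0 - j81.48 Ω.
Step 4 — Series with input arm Z1: Z_in = Z1 + (Z3 || Z2) = 0 - j100.3 Ω = 100.3∠-90.0° Ω.
Step 5 — Source phasor: V = 213∠99.6° V = -35.52 + j210 V.
Step 6 — Current: I = V / Z = -2.095 - j0.3543 A = 2.124∠-170.4° A.
Step 7 — Complex power: S = V·I* = 0 - j452.5 VA.
Step 8 — Real power: P = Re(S) = 0 W.
Step 9 — Reactive power: Q = Im(S) = -452.5 VAR.
Step 10 — Apparent power: |S| = 452.5 VA.
Step 11 — Power factor: PF = P/|S| = 0 (leading).

(a) P = 0 W  (b) Q = -452.5 VAR  (c) S = 452.5 VA  (d) PF = 0 (leading)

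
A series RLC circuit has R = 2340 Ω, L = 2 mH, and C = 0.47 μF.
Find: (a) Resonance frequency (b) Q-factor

Step 1 — Resonance condition Im(Z)=0 gives ω₀ = 1/√(LC).
Step 2 — ω₀ = 1/√(0.002·4.7e-07) = 3.262e+04 rad/s.
Step 3 — f₀ = ω₀/(2π) = 5191 Hz.
Step 4 — Series Q: Q = ω₀L/R = 3.262e+04·0.002/2340 = 0.02788.

(a) f₀ = 5191 Hz  (b) Q = 0.02788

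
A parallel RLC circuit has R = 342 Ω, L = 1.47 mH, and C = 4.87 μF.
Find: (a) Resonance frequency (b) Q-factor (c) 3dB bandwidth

Step 1 — Resonance: ω₀ = 1/√(LC) = 1/√(0.00147·4.87e-06) = 1.182e+04 rad/s.
Step 2 — f₀ = ω₀/(2π) = 1881 Hz.
Step 3 — Parallel Q: Q = R/(ω₀L) = 342/(1.182e+04·0.00147) = 19.68.
Step 4 — Bandwidth: Δω = ω₀/Q = 600.4 rad/s; BW = Δω/(2π) = 95.56 Hz.

(a) f₀ = 1881 Hz  (b) Q = 19.68  (c) BW = 95.56 Hz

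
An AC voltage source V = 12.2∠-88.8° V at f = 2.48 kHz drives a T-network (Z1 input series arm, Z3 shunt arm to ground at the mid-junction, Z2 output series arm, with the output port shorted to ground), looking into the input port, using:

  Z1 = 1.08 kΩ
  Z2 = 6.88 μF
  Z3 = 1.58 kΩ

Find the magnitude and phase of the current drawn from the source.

Step 1 — Angular frequency: ω = 2π·f = 2π·2480 = 1.558e+04 rad/s.
Step 2 — Component impedances:
  Z1: Z = R = 1080 Ω
  Z2: Z = 1/(jωC) = -j/(ω·C) = 0 - j9.328 Ω
  Z3: Z = R = 1580 Ω
Step 3 — With the output port shorted to ground, the output series arm Z2 runs from the junction to ground; the shunt arm Z3 also runs from the junction to ground. They appear in parallel: Z3 || Z2 = 0.05507 - j9.327 Ω.
Step 4 — Series with input arm Z1: Z_in = Z1 + (Z3 || Z2) = 1080 - j9.327 Ω = 1080∠-0.5° Ω.
Step 5 — Source phasor: V = 12.2∠-88.8° V = 0.2555 - j12.2 V.
Step 6 — Ohm's law: I = V / Z_total = (0.2555 - j12.2) / (1080 - j9.327) = 0.0003341 - j0.01129 A.
Step 7 — Convert to polar: |I| = 0.0113 A, ∠I = -88.3°.

I = 0.0113∠-88.3° A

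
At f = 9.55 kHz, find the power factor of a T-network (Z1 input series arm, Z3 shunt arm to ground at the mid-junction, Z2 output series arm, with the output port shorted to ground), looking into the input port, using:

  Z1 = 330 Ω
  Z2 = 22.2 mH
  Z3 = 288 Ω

Step 1 — Angular frequency: ω = 2π·f = 2π·9550 = 6e+04 rad/s.
Step 2 — Component impedances:
  Z1: Z = R = 330 Ω
  Z2: Z = jωL = j·6e+04·0.0222 = 0 + j1332 Ω
  Z3: Z = R = 288 Ω
Step 3 — With the output port shorted to ground, the output series arm Z2 runs from the junction to ground; the shunt arm Z3 also runs from the junction to ground. They appear in parallel: Z3 || Z2 = 275.1 + j59.49 Ω.
Step 4 — Series with input arm Z1: Z_in = Z1 + (Z3 || Z2) = 605.1 + j59.49 Ω = 608.1∠5.6° Ω.
Step 5 — Power factor: PF = cos(φ) = Re(Z)/|Z| = 605.14/608.06 = 0.9952.
Step 6 — Type: Im(Z) = 59.49 ⇒ lagging (phase φ = 5.6°).

PF = 0.9952 (lagging, φ = 5.6°)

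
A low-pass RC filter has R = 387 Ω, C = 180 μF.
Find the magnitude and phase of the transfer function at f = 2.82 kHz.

Step 1 — Angular frequency: ω = 2π·2820 = 1.772e+04 rad/s.
Step 2 — Transfer function: H(jω) = 1/(1 + jωRC).
Step 3 — Denominator: 1 + jωRC = 1 + j·1.772e+04·387·0.00018 = 1 + j1234.
Step 4 — H = 6.564e-07 - j0.0008102.
Step 5 — Magnitude: |H| = 0.0008102 (-61.8 dB); phase: φ = -90.0°.

|H| = 0.0008102 (-61.8 dB), φ = -90.0°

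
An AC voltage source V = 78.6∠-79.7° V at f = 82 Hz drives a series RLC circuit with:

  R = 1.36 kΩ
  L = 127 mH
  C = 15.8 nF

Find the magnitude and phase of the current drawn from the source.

Step 1 — Angular frequency: ω = 2π·f = 2π·82 = 515.2 rad/s.
Step 2 — Component impedances:
  R: Z = R = 1360 Ω
  L: Z = jωL = j·515.2·0.127 = 0 + j65.43 Ω
  C: Z = 1/(jωC) = -j/(ω·C) = 0 - j1.228e+05 Ω
Step 3 — Series combination: Z_total = R + L + C = 1360 - j1.228e+05 Ω = 1.228e+05∠-89.4° Ω.
Step 4 — Source phasor: V = 78.6∠-79.7° V = 14.05 - j77.33 V.
Step 5 — Ohm's law: I = V / Z_total = (14.05 - j77.33) / (1360 - j1.228e+05) = 0.0006311 + j0.0001075 A.
Step 6 — Convert to polar: |I| = 0.0006401 A, ∠I = 9.7°.

I = 0.0006401∠9.7° A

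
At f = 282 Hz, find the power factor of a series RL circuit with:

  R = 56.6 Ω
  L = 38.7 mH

Step 1 — Angular frequency: ω = 2π·f = 2π·282 = 1772 rad/s.
Step 2 — Component impedances:
  R: Z = R = 56.6 Ω
  L: Z = jωL = j·1772·0.0387 = 0 + j68.57 Ω
Step 3 — Series combination: Z_total = R + L = 56.6 + j68.57 Ω = 88.91∠50.5° Ω.
Step 4 — Power factor: PF = cos(φ) = Re(Z)/|Z| = 56.6/88.91 = 0.6366.
Step 5 — Type: Im(Z) = 68.57 ⇒ lagging (phase φ = 50.5°).

PF = 0.6366 (lagging, φ = 50.5°)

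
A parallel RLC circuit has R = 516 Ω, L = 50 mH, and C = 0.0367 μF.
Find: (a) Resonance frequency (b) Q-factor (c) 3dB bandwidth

Step 1 — Resonance: ω₀ = 1/√(LC) = 1/√(0.05·3.67e-08) = 2.334e+04 rad/s.
Step 2 — f₀ = ω₀/(2π) = 3715 Hz.
Step 3 — Parallel Q: Q = R/(ω₀L) = 516/(2.334e+04·0.05) = 0.4421.
Step 4 — Bandwidth: Δω = ω₀/Q = 5.281e+04 rad/s; BW = Δω/(2π) = 8404 Hz.

(a) f₀ = 3715 Hz  (b) Q = 0.4421  (c) BW = 8404 Hz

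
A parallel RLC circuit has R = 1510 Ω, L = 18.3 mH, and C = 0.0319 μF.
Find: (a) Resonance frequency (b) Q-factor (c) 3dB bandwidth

Step 1 — Resonance: ω₀ = 1/√(LC) = 1/√(0.0183·3.19e-08) = 4.139e+04 rad/s.
Step 2 — f₀ = ω₀/(2π) = 6587 Hz.
Step 3 — Parallel Q: Q = R/(ω₀L) = 1510/(4.139e+04·0.0183) = 1.994.
Step 4 — Bandwidth: Δω = ω₀/Q = 2.076e+04 rad/s; BW = Δω/(2π) = 3304 Hz.

(a) f₀ = 6587 Hz  (b) Q = 1.994  (c) BW = 3304 Hz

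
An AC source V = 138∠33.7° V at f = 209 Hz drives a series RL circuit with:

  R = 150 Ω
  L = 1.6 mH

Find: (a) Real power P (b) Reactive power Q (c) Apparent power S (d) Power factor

Step 1 — Angular frequency: ω = 2π·f = 2π·209 = 1313 rad/s.
Step 2 — Component impedances:
  R: Z = R = 150 Ω
  L: Z = jωL = j·1313·0.0016 = 0 + j2.101 Ω
Step 3 — Series combination: Z_total = R + L = 150 + j2.101 Ω = 150∠0.8° Ω.
Step 4 — Source phasor: V = 138∠33.7° V = 114.8 + j76.57 V.
Step 5 — Current: I = V / Z = 0.7724 + j0.4996 A = 0.9199∠32.9° A.
Step 6 — Complex power: S = V·I* = 126.9 + j1.778 VA.
Step 7 — Real power: P = Re(S) = 126.9 W.
Step 8 — Reactive power: Q = Im(S) = 1.778 VAR.
Step 9 — Apparent power: |S| = 126.9 VA.
Step 10 — Power factor: PF = P/|S| = 0.9999 (lagging).

(a) P = 126.9 W  (b) Q = 1.778 VAR  (c) S = 126.9 VA  (d) PF = 0.9999 (lagging)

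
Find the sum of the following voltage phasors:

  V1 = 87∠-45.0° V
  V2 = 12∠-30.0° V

Step 1 — Convert each phasor to rectangular form:
  V1 = 87·(cos(-45.0°) + j·sin(-45.0°)) = 61.52 - j61.52 V
  V2 = 12·(cos(-30.0°) + j·sin(-30.0°)) = 10.39 - j6 V
Step 2 — Sum components: V_total = 71.91 - j67.52 V.
Step 3 — Convert to polar: |V_total| = 98.64 V, ∠V_total = -43.2°.

V_total = 98.64∠-43.2° V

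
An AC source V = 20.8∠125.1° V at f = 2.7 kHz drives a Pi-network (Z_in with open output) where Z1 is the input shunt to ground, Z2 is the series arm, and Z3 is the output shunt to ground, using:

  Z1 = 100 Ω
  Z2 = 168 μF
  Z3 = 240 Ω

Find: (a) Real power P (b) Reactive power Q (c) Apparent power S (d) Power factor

Step 1 — Angular frequency: ω = 2π·f = 2π·2700 = 1.696e+04 rad/s.
Step 2 — Component impedances:
  Z1: Z = R = 100 Ω
  Z2: Z = 1/(jωC) = -j/(ω·C) = 0 - j0.3509 Ω
  Z3: Z = R = 240 Ω
Step 3 — With open output, the series arm Z2 and the output shunt Z3 appear in series to ground: Z2 + Z3 = 240 - j0.3509 Ω.
Step 4 — Parallel with input shunt Z1: Z_in = Z1 || (Z2 + Z3) = 70.59 - j0.03035 Ω = 70.59∠-0.0° Ω.
Step 5 — Source phasor: V = 20.8∠125.1° V = -11.96 + j17.02 V.
Step 6 — Current: I = V / Z = -0.1695 + j0.241 A = 0.2947∠125.1° A.
Step 7 — Complex power: S = V·I* = 6.129 - j0.002635 VA.
Step 8 — Real power: P = Re(S) = 6.129 W.
Step 9 — Reactive power: Q = Im(S) = -0.002635 VAR.
Step 10 — Apparent power: |S| = 6.129 VA.
Step 11 — Power factor: PF = P/|S| = 1 (leading).

(a) P = 6.129 W  (b) Q = -0.002635 VAR  (c) S = 6.129 VA  (d) PF = 1 (leading)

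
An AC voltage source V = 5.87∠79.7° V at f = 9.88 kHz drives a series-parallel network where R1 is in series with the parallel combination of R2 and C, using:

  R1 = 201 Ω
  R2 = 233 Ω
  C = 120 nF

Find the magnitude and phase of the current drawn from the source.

Step 1 — Angular frequency: ω = 2π·f = 2π·9880 = 6.208e+04 rad/s.
Step 2 — Component impedances:
  R1: Z = R = 201 Ω
  R2: Z = R = 233 Ω
  C: Z = 1/(jωC) = -j/(ω·C) = 0 - j134.2 Ω
Step 3 — Parallel branch: R2 || C = 1/(1/R2 + 1/C) = 58.07 - j100.8 Ω.
Step 4 — Series with R1: Z_total = R1 + (R2 || C) = 259.1 - j100.8 Ω = 278∠-21.3° Ω.
Step 5 — Source phasor: V = 5.87∠79.7° V = 1.05 + j5.775 V.
Step 6 — Ohm's law: I = V / Z_total = (1.05 + j5.775) / (259.1 - j100.8) = -0.004014 + j0.02073 A.
Step 7 — Convert to polar: |I| = 0.02112 A, ∠I = 101.0°.

I = 0.02112∠101.0° A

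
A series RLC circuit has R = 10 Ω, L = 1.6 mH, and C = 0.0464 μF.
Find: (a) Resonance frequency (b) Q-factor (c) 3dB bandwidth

Step 1 — Resonance: ω₀ = 1/√(LC) = 1/√(0.0016·4.64e-08) = 1.161e+05 rad/s.
Step 2 — f₀ = ω₀/(2π) = 1.847e+04 Hz.
Step 3 — Series Q: Q = ω₀L/R = 1.161e+05·0.0016/10 = 18.57.
Step 4 — Bandwidth: Δω = ω₀/Q = 6250 rad/s; BW = Δω/(2π) = 994.7 Hz.

(a) f₀ = 1.847e+04 Hz  (b) Q = 18.57  (c) BW = 994.7 Hz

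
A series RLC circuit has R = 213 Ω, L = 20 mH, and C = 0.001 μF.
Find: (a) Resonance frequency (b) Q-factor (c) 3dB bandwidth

Step 1 — Resonance condition Im(Z)=0 gives ω₀ = 1/√(LC).
Step 2 — ω₀ = 1/√(0.02·1e-09) = 2.236e+05 rad/s.
Step 3 — f₀ = ω₀/(2π) = 3.559e+04 Hz.
Step 4 — Series Q: Q = ω₀L/R = 2.236e+05·0.02/213 = 21.
Step 5 — 3dB bandwidth: Δω = ω₀/Q = 1.065e+04 rad/s; BW = Δω/(2π) = 1695 Hz.

(a) f₀ = 3.559e+04 Hz  (b) Q = 21  (c) BW = 1695 Hz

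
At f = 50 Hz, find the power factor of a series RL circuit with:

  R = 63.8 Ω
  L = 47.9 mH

Step 1 — Angular frequency: ω = 2π·f = 2π·50 = 314.2 rad/s.
Step 2 — Component impedances:
  R: Z = R = 63.8 Ω
  L: Z = jωL = j·314.2·0.0479 = 0 + j15.05 Ω
Step 3 — Series combination: Z_total = R + L = 63.8 + j15.05 Ω = 65.55∠13.3° Ω.
Step 4 — Power factor: PF = cos(φ) = Re(Z)/|Z| = 63.8/65.55 = 0.9733.
Step 5 — Type: Im(Z) = 15.05 ⇒ lagging (phase φ = 13.3°).

PF = 0.9733 (lagging, φ = 13.3°)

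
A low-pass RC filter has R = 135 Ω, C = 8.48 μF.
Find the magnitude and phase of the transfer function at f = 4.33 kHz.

Step 1 — Angular frequency: ω = 2π·4330 = 2.721e+04 rad/s.
Step 2 — Transfer function: H(jω) = 1/(1 + jωRC).
Step 3 — Denominator: 1 + jωRC = 1 + j·2.721e+04·135·8.48e-06 = 1 + j31.15.
Step 4 — H = 0.00103 - j0.03207.
Step 5 — Magnitude: |H| = 0.03209 (-29.9 dB); phase: φ = -88.2°.

|H| = 0.03209 (-29.9 dB), φ = -88.2°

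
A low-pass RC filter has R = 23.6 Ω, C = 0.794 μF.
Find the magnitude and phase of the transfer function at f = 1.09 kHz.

Step 1 — Angular frequency: ω = 2π·1090 = 6849 rad/s.
Step 2 — Transfer function: H(jω) = 1/(1 + jωRC).
Step 3 — Denominator: 1 + jωRC = 1 + j·6849·23.6·7.94e-07 = 1 + j0.1283.
Step 4 — H = 0.9838 - j0.1263.
Step 5 — Magnitude: |H| = 0.9919 (-0.1 dB); phase: φ = -7.3°.

|H| = 0.9919 (-0.1 dB), φ = -7.3°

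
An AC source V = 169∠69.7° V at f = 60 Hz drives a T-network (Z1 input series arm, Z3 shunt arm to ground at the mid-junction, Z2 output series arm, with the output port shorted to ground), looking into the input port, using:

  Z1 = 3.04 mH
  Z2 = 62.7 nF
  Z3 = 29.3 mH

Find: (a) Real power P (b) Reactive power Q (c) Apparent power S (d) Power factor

Step 1 — Angular frequency: ω = 2π·f = 2π·60 = 377 rad/s.
Step 2 — Component impedances:
  Z1: Z = jωL = j·377·0.00304 = 0 + j1.146 Ω
  Z2: Z = 1/(jωC) = -j/(ω·C) = 0 - j4.231e+04 Ω
  Z3: Z = jωL = j·377·0.0293 = 0 + j11.05 Ω
Step 3 — With the output port shorted to ground, the output series arm Z2 runs from the junction to ground; the shunt arm Z3 also runs from the junction to ground. They appear in parallel: Z3 || Z2 = 0 + j11.05 Ω.
Step 4 — Series with input arm Z1: Z_in = Z1 + (Z3 || Z2) = 0 + j12.19 Ω = 12.19∠90.0° Ω.
Step 5 — Source phasor: V = 169∠69.7° V = 58.63 + j158.5 V.
Step 6 — Current: I = V / Z = 13 - j4.808 A = 13.86∠-20.3° A.
Step 7 — Complex power: S = V·I* = 0 + j2342 VA.
Step 8 — Real power: P = Re(S) = 0 W.
Step 9 — Reactive power: Q = Im(S) = 2342 VAR.
Step 10 — Apparent power: |S| = 2342 VA.
Step 11 — Power factor: PF = P/|S| = 0 (lagging).

(a) P = 0 W  (b) Q = 2342 VAR  (c) S = 2342 VA  (d) PF = 0 (lagging)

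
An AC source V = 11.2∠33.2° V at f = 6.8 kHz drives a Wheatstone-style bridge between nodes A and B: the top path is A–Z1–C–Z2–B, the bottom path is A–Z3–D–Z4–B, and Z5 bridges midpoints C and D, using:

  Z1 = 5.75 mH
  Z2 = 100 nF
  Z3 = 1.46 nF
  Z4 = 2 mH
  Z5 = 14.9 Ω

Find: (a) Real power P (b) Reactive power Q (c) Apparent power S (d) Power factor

Step 1 — Angular frequency: ω = 2π·f = 2π·6800 = 4.273e+04 rad/s.
Step 2 — Component impedances:
  Z1: Z = jωL = j·4.273e+04·0.00575 = 0 + j245.7 Ω
  Z2: Z = 1/(jωC) = -j/(ω·C) = 0 - j234.1 Ω
  Z3: Z = 1/(jωC) = -j/(ω·C) = 0 - j1.603e+04 Ω
  Z4: Z = jωL = j·4.273e+04·0.002 = 0 + j85.45 Ω
  Z5: Z = R = 14.9 Ω
Step 3 — Bridge requires nodal analysis (the Z5 bridge couples midpoints C and D, so the two paths cannot be reduced to a simple series/parallel combination). Setting node B to ground and injecting 1 A at node A, the 3-node admittance system at A, C, D solves to V_A = Z_AB = 37.32 + j380.3 Ω = 382.1∠84.4° Ω.
Step 4 — Source phasor: V = 11.2∠33.2° V = 9.372 + j6.133 V.
Step 5 — Current: I = V / Z = 0.01837 - j0.02284 A = 0.02931∠-51.2° A.
Step 6 — Complex power: S = V·I* = 0.03205 + j0.3267 VA.
Step 7 — Real power: P = Re(S) = 0.03205 W.
Step 8 — Reactive power: Q = Im(S) = 0.3267 VAR.
Step 9 — Apparent power: |S| = 0.3283 VA.
Step 10 — Power factor: PF = P/|S| = 0.09765 (lagging).

(a) P = 0.03205 W  (b) Q = 0.3267 VAR  (c) S = 0.3283 VA  (d) PF = 0.09765 (lagging)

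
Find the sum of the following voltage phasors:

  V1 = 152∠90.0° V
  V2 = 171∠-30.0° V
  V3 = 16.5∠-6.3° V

Step 1 — Convert each phasor to rectangular form:
  V1 = 152·(cos(90.0°) + j·sin(90.0°)) = 0 + j152 V
  V2 = 171·(cos(-30.0°) + j·sin(-30.0°)) = 148.1 - j85.5 V
  V3 = 16.5·(cos(-6.3°) + j·sin(-6.3°)) = 16.4 - j1.811 V
Step 2 — Sum components: V_total = 164.5 + j64.69 V.
Step 3 — Convert to polar: |V_total| = 176.8 V, ∠V_total = 21.5°.

V_total = 176.8∠21.5° V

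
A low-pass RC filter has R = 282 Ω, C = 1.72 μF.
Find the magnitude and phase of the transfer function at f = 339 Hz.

Step 1 — Angular frequency: ω = 2π·339 = 2130 rad/s.
Step 2 — Transfer function: H(jω) = 1/(1 + jωRC).
Step 3 — Denominator: 1 + jωRC = 1 + j·2130·282·1.72e-06 = 1 + j1.033.
Step 4 — H = 0.4837 - j0.4997.
Step 5 — Magnitude: |H| = 0.6955 (-3.2 dB); phase: φ = -45.9°.

|H| = 0.6955 (-3.2 dB), φ = -45.9°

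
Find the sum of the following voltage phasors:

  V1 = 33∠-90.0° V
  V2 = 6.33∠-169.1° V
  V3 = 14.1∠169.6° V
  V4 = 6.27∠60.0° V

Step 1 — Convert each phasor to rectangular form:
  V1 = 33·(cos(-90.0°) + j·sin(-90.0°)) = 0 - j33 V
  V2 = 6.33·(cos(-169.1°) + j·sin(-169.1°)) = -6.216 - j1.197 V
  V3 = 14.1·(cos(169.6°) + j·sin(169.6°)) = -13.87 + j2.545 V
  V4 = 6.27·(cos(60.0°) + j·sin(60.0°)) = 3.135 + j5.43 V
Step 2 — Sum components: V_total = -16.95 - j26.22 V.
Step 3 — Convert to polar: |V_total| = 31.22 V, ∠V_total = -122.9°.

V_total = 31.22∠-122.9° V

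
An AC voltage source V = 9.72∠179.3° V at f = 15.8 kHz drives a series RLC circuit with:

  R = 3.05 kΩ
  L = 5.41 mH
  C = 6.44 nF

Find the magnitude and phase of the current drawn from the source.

Step 1 — Angular frequency: ω = 2π·f = 2π·1.58e+04 = 9.927e+04 rad/s.
Step 2 — Component impedances:
  R: Z = R = 3050 Ω
  L: Z = jωL = j·9.927e+04·0.00541 = 0 + j537.1 Ω
  C: Z = 1/(jωC) = -j/(ω·C) = 0 - j1564 Ω
Step 3 — Series combination: Z_total = R + L + C = 3050 - j1027 Ω = 3218∠-18.6° Ω.
Step 4 — Source phasor: V = 9.72∠179.3° V = -9.719 + j0.1187 V.
Step 5 — Ohm's law: I = V / Z_total = (-9.719 + j0.1187) / (3050 - j1027) = -0.002874 - j0.0009288 A.
Step 6 — Convert to polar: |I| = 0.00302 A, ∠I = -162.1°.

I = 0.00302∠-162.1° A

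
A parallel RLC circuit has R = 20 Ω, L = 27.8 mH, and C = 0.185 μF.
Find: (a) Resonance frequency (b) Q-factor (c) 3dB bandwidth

Step 1 — Resonance: ω₀ = 1/√(LC) = 1/√(0.0278·1.85e-07) = 1.394e+04 rad/s.
Step 2 — f₀ = ω₀/(2π) = 2219 Hz.
Step 3 — Parallel Q: Q = R/(ω₀L) = 20/(1.394e+04·0.0278) = 0.05159.
Step 4 — Bandwidth: Δω = ω₀/Q = 2.703e+05 rad/s; BW = Δω/(2π) = 4.301e+04 Hz.

(a) f₀ = 2219 Hz  (b) Q = 0.05159  (c) BW = 4.301e+04 Hz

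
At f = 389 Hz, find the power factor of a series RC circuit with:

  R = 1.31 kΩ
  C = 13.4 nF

Step 1 — Angular frequency: ω = 2π·f = 2π·389 = 2444 rad/s.
Step 2 — Component impedances:
  R: Z = R = 1310 Ω
  C: Z = 1/(jωC) = -j/(ω·C) = 0 - j3.053e+04 Ω
Step 3 — Series combination: Z_total = R + C = 1310 - j3.053e+04 Ω = 3.056e+04∠-87.5° Ω.
Step 4 — Power factor: PF = cos(φ) = Re(Z)/|Z| = 1310/3.056e+04 = 0.04287.
Step 5 — Type: Im(Z) = -3.053e+04 ⇒ leading (phase φ = -87.5°).

PF = 0.04287 (leading, φ = -87.5°)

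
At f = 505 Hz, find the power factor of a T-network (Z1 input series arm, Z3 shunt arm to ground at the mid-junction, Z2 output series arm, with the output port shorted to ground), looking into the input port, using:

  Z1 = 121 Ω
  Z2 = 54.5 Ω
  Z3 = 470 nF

Step 1 — Angular frequency: ω = 2π·f = 2π·505 = 3173 rad/s.
Step 2 — Component impedances:
  Z1: Z = R = 121 Ω
  Z2: Z = R = 54.5 Ω
  Z3: Z = 1/(jωC) = -j/(ω·C) = 0 - j670.5 Ω
Step 3 — With the output port shorted to ground, the output series arm Z2 runs from the junction to ground; the shunt arm Z3 also runs from the junction to ground. They appear in parallel: Z3 || Z2 = 54.14 - j4.401 Ω.
Step 4 — Series with input arm Z1: Z_in = Z1 + (Z3 || Z2) = 175.1 - j4.401 Ω = 175.2∠-1.4° Ω.
Step 5 — Power factor: PF = cos(φ) = Re(Z)/|Z| = 175.14/175.2 = 0.9997.
Step 6 — Type: Im(Z) = -4.401 ⇒ leading (phase φ = -1.4°).

PF = 0.9997 (leading, φ = -1.4°)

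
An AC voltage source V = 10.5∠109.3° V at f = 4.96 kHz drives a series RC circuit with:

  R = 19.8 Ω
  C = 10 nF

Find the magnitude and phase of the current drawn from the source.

Step 1 — Angular frequency: ω = 2π·f = 2π·4960 = 3.116e+04 rad/s.
Step 2 — Component impedances:
  R: Z = R = 19.8 Ω
  C: Z = 1/(jωC) = -j/(ω·C) = 0 - j3209 Ω
Step 3 — Series combination: Z_total = R + C = 19.8 - j3209 Ω = 3209∠-89.6° Ω.
Step 4 — Source phasor: V = 10.5∠109.3° V = -3.47 + j9.91 V.
Step 5 — Ohm's law: I = V / Z_total = (-3.47 + j9.91) / (19.8 - j3209) = -0.003095 - j0.001062 A.
Step 6 — Convert to polar: |I| = 0.003272 A, ∠I = -161.1°.

I = 0.003272∠-161.1° A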